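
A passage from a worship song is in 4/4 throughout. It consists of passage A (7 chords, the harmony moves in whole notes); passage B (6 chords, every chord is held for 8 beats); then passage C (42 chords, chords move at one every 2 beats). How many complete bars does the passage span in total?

A: 7 × 4 = 28 beats = 7 bars.
B: 6 × 8 = 48 beats = 12 bars.
C: 42 × 2 = 84 beats = 21 bars.
Total: 7 + 12 + 21 = 40 bars.

40 bars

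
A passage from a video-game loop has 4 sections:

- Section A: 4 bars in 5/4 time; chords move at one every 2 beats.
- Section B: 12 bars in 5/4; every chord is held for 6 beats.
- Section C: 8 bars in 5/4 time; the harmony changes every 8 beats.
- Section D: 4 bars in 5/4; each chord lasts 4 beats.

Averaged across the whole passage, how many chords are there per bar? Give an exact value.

A: 4 × 5 = 20 beats ÷ 2 = 10 chords.
B: 12 × 5 = 60 beats ÷ 6 = 10 chords.
C: 8 × 5 = 40 beats ÷ 8 = 5 chords.
D: 4 × 5 = 20 beats ÷ 4 = 5 chords.
Overall: 30 chords over 28 bars → 30/28 = 15/14 chords per bar.

15/14 chords per bar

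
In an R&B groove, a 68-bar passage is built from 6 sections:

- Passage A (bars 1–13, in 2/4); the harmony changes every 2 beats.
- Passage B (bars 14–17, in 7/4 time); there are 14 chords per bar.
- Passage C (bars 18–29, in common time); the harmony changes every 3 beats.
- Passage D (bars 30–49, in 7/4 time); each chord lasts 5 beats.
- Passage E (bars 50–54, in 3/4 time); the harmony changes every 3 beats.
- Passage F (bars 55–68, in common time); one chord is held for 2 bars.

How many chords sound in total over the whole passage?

A: 13 bars × 2 beats = 26 beats; 2 beats/chord → 13 chords.
B: 4 bars × 7 beats = 28 beats; 0.5 beats/chord → 56 chords.
C: 12 bars × 4 beats = 48 beats; 3 beats/chord → 16 chords.
D: 20 bars × 7 beats = 140 beats; 5 beats/chord → 28 chords.
E: 5 bars × 3 beats = 15 beats; 3 beats/chord → 5 chords.
F: 14 bars × 4 beats = 56 beats; 8 beats/chord → 7 chords.
Total: 13 + 56 + 16 + 28 + 5 + 7 = 125.

125 chords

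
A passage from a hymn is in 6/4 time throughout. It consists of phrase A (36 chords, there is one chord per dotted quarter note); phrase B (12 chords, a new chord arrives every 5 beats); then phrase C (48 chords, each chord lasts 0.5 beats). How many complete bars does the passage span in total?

A: 36 × 1.5 = 54 beats = 9 bars.
B: 12 × 5 = 60 beats = 10 bars.
C: 48 × 0.5 = 24 beats = 4 bars.
Total: 9 + 10 + 4 = 23 bars.

23 bars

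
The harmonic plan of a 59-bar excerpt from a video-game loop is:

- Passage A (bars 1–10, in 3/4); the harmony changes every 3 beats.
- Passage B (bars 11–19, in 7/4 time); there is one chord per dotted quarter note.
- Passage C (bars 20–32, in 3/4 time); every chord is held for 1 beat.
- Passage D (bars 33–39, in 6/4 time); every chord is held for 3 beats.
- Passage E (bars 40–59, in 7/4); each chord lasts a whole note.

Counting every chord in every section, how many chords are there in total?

140 chords

A: 10 bars × 3 beats = 30 beats; 3 beats/chord → 10 chords.
B: 9 bars × 7 beats = 63 beats; 1.5 beats/chord → 42 chords.
C: 13 bars × 3 beats = 39 beats; 1 beat/chord → 39 chords.
D: 7 bars × 6 beats = 42 beats; 3 beats/chord → 14 chords.
E: 20 bars × 7 beats = 140 beats; 4 beats/chord → 35 chords.
Total: 10 + 42 + 39 + 14 + 35 = 140.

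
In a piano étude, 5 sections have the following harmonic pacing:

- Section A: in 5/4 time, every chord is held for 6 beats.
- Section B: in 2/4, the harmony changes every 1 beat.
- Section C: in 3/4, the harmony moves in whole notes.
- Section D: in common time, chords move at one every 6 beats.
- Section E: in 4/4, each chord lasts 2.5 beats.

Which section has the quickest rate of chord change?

Section B

A: 5/6 = 5/6 chords/bar.
B: 2/1 = 2 chords/bar.
C: 3/4 = 0.75 chords/bar.
D: 4/6 = 2/3 chords/bar.
E: 4/2.5 = 1.6 chords/bar.
Fastest is B at 2 chords/bar.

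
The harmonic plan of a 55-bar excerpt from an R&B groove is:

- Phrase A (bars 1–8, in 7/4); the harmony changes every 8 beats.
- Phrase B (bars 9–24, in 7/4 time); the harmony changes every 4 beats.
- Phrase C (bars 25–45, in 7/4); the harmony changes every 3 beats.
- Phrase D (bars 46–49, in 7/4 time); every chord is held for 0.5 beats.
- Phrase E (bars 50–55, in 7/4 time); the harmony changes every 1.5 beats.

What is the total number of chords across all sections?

A has 56 beats and chords last 8 each, so 7 chords.
B has 112 beats and chords last 4 each, so 28 chords.
C has 147 beats and chords last 3 each, so 49 chords.
D has 28 beats and chords last 0.5 each, so 56 chords.
E has 42 beats and chords last 1.5 each, so 28 chords.
Total: 7 + 28 + 49 + 56 + 28 = 168.

168 chords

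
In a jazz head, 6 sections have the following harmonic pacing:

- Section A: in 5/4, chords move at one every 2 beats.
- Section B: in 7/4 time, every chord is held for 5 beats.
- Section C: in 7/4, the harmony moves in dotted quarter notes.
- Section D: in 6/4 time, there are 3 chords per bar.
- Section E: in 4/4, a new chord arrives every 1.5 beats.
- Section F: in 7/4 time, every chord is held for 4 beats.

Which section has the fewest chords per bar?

A: 5 beats/bar ÷ 2 beats/chord = 2.5 chords/bar.
B: 7 beats/bar ÷ 5 beats/chord = 1.4 chords/bar.
C: 7 beats/bar ÷ 1.5 beats/chord = 14/3 chords/bar.
D: 6 beats/bar ÷ 2 beats/chord = 3 chords/bar.
E: 4 beats/bar ÷ 1.5 beats/chord = 8/3 chords/bar.
F: 7 beats/bar ÷ 4 beats/chord = 1.75 chords/bar.
Slowest is B at 1.4 chords/bar.

Section B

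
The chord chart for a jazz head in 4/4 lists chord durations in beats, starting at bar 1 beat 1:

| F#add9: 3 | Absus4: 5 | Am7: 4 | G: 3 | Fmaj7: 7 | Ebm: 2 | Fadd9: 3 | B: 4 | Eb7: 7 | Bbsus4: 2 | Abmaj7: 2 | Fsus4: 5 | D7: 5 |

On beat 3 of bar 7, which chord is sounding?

Beat 3 of bar 7 is beat (7−1)×4 + 3 = 27 overall.
Running totals: F#add9 ends at 3, Absus4 ends at 8, Am7 ends at 12, G ends at 15, Fmaj7 ends at 22, Ebm ends at 24, Fadd9 ends at 27.
Beat 27 falls within Fadd9.

Fadd9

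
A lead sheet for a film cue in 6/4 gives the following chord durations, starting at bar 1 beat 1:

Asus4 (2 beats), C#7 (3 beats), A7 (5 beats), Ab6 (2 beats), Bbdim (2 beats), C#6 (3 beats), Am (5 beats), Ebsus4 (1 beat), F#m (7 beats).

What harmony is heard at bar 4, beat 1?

Beat 1 of bar 4 is beat (4−1)×6 + 1 = 19 overall.
Running totals: Asus4 ends at 2, C#7 ends at 5, A7 ends at 10, Ab6 ends at 12, Bbdim ends at 14, C#6 ends at 17, Am ends at 22.
Beat 19 falls within Am.

Am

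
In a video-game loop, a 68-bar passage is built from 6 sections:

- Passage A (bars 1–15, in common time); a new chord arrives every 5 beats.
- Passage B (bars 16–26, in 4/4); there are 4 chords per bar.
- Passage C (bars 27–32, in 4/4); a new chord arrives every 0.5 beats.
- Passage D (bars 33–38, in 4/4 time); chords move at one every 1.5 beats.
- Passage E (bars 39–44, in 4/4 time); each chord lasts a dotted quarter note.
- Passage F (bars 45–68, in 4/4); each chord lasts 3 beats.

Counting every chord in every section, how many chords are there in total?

A has 60 beats and chords last 5 each, so 12 chords.
B has 44 beats and chords last 1 each, so 44 chords.
C has 24 beats and chords last 0.5 each, so 48 chords.
D has 24 beats and chords last 1.5 each, so 16 chords.
E has 24 beats and chords last 1.5 each, so 16 chords.
F has 96 beats and chords last 3 each, so 32 chords.
Total: 12 + 44 + 48 + 16 + 16 + 32 = 168.

168 chords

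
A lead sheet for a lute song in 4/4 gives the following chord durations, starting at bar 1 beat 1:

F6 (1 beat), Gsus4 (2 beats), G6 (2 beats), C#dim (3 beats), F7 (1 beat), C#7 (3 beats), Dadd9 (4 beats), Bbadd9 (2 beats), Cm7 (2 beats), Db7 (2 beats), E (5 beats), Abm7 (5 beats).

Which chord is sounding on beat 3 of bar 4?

Beat 3 of bar 4 is beat (4−1)×4 + 3 = 15 overall.
Running totals: F6 ends at 1, Gsus4 ends at 3, G6 ends at 5, C#dim ends at 8, F7 ends at 9, C#7 ends at 12, Dadd9 ends at 16.
Beat 15 falls within Dadd9.

Dadd9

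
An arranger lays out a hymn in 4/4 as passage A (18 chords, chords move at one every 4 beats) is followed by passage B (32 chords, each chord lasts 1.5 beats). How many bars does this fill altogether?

A: 18 × 4 = 72 beats = 18 bars.
B: 32 × 1.5 = 48 beats = 12 bars.
Total: 18 + 12 = 30 bars.

30 bars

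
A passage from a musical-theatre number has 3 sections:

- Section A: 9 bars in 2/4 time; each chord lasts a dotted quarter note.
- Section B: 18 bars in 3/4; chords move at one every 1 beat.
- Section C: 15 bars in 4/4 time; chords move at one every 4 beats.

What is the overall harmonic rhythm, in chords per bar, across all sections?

27/14 chords per bar

A: 9 bars of 2 beats is 18 beats; at 1.5 beats each that's 12 chords.
B: 18 bars of 3 beats is 54 beats; at 1 beat each that's 54 chords.
C: 15 bars of 4 beats is 60 beats; at 4 beats each that's 15 chords.
Overall: 81 chords over 42 bars → 81/42 = 27/14 chords per bar.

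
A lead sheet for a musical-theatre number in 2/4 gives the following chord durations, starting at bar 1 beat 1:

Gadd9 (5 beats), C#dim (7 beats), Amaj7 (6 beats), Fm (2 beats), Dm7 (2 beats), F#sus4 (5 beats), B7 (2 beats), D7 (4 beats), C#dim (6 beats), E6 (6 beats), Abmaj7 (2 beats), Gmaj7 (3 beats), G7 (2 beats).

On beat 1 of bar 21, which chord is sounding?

Beat 1 of bar 21 is beat (21−1)×2 + 1 = 41 overall.
Running totals: Gadd9 ends at 5, C#dim ends at 12, Amaj7 ends at 18, Fm ends at 20, Dm7 ends at 22, F#sus4 ends at 27, B7 ends at 29, D7 ends at 33, C#dim ends at 39, E6 ends at 45.
Beat 41 falls within E6.

E6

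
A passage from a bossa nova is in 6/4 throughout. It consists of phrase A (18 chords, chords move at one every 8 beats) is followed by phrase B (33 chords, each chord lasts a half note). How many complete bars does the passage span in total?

35 bars

A: 18 × 8 = 144 beats = 24 bars.
B: 33 × 2 = 66 beats = 11 bars.
Total: 24 + 11 = 35 bars.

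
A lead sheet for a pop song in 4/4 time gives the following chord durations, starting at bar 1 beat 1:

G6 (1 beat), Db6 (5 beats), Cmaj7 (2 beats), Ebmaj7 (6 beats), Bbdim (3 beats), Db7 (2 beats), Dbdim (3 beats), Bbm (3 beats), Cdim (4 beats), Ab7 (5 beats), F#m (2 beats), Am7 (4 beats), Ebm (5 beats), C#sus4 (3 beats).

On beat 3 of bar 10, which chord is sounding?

Am7

Beat 3 of bar 10 is beat (10−1)×4 + 3 = 39 overall.
Running totals: G6 ends at 1, Db6 ends at 6, Cmaj7 ends at 8, Ebmaj7 ends at 14, Bbdim ends at 17, Db7 ends at 19, Dbdim ends at 22, Bbm ends at 25, Cdim ends at 29, Ab7 ends at 34, F#m ends at 36, Am7 ends at 40.
Beat 39 falls within Am7.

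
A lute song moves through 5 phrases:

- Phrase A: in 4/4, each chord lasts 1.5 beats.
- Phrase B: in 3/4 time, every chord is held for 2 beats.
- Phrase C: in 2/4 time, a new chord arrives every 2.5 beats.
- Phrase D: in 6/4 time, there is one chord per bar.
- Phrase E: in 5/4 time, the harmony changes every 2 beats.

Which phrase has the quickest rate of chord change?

A: each chord is 1.5 beats in 4/4, so 8/3 per bar.
B: each chord is 2 beats in 3/4, so 1.5 per bar.
C: each chord is 2.5 beats in 2/4, so 0.8 per bar.
D: each chord is 6 beats in 6/4, so 1 per bar.
E: each chord is 2 beats in 5/4, so 2.5 per bar.
Fastest is A at 8/3 chords/bar.

Phrase A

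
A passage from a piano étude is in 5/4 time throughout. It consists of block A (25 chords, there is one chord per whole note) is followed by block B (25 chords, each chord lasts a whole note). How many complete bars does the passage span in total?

40 bars

A: 25 × 4 = 100 beats = 20 bars.
B: 25 × 4 = 100 beats = 20 bars.
Total: 20 + 20 = 40 bars.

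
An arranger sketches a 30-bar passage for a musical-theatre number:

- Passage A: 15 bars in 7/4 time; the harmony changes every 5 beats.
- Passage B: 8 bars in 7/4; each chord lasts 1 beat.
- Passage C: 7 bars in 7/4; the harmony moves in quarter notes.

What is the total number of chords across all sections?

A has 105 beats and chords last 5 each, so 21 chords.
B has 56 beats and chords last 1 each, so 56 chords.
C has 49 beats and chords last 1 each, so 49 chords.
Total: 21 + 56 + 49 = 126.

126 chords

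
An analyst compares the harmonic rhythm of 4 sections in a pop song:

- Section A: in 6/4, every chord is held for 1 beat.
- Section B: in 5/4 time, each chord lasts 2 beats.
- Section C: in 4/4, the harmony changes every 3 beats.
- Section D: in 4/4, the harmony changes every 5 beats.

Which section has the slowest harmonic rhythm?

A: 6/1 = 6 chords/bar.
B: 5/2 = 2.5 chords/bar.
C: 4/3 = 4/3 chords/bar.
D: 4/5 = 0.8 chords/bar.
Slowest is D at 0.8 chords/bar.

Section D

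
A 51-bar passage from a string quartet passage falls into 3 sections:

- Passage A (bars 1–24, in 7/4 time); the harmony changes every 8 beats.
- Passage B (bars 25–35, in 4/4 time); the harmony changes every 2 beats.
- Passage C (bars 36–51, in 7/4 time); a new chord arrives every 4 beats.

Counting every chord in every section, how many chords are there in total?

A: 24 bars × 7 beats = 168 beats; 8 beats/chord → 21 chords.
B: 11 bars × 4 beats = 44 beats; 2 beats/chord → 22 chords.
C: 16 bars × 7 beats = 112 beats; 4 beats/chord → 28 chords.
Total: 21 + 22 + 28 = 71.

71 chords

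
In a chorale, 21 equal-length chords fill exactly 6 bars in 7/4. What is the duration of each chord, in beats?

2 beats

6 bars × 7 beats/bar = 42 beats total.
42 beats ÷ 21 chords = 2 beats per chord.
(That is a half note.)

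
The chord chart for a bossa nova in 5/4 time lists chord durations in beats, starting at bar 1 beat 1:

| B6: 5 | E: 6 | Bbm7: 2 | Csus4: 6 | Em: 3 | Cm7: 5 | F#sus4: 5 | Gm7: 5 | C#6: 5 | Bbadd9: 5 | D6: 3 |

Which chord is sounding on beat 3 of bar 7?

Beat 3 of bar 7 is beat (7−1)×5 + 3 = 33 overall.
Running totals: B6 ends at 5, E ends at 11, Bbm7 ends at 13, Csus4 ends at 19, Em ends at 22, Cm7 ends at 27, F#sus4 ends at 32, Gm7 ends at 37.
Beat 33 falls within Gm7.

Gm7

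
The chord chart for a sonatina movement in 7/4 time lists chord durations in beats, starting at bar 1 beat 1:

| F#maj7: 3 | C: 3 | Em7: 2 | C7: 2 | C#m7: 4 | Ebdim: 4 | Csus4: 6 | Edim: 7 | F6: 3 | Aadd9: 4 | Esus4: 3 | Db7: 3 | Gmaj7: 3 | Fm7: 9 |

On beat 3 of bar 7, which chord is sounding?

Beat 3 of bar 7 is beat (7−1)×7 + 3 = 45 overall.
Running totals: F#maj7 ends at 3, C ends at 6, Em7 ends at 8, C7 ends at 10, C#m7 ends at 14, Ebdim ends at 18, Csus4 ends at 24, Edim ends at 31, F6 ends at 34, Aadd9 ends at 38, Esus4 ends at 41, Db7 ends at 44, Gmaj7 ends at 47.
Beat 45 falls within Gmaj7.

Gmaj7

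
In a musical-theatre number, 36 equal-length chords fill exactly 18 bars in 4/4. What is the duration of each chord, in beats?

2 beats

18 bars × 4 beats/bar = 72 beats total.
72 beats ÷ 36 chords = 2 beats per chord.
(That is a half note.)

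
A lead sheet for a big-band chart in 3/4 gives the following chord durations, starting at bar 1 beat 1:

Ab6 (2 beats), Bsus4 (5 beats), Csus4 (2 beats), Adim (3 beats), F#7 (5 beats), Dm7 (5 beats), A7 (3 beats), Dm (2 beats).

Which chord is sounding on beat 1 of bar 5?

Beat 1 of bar 5 is beat (5−1)×3 + 1 = 13 overall.
Running totals: Ab6 ends at 2, Bsus4 ends at 7, Csus4 ends at 9, Adim ends at 12, F#7 ends at 17.
Beat 13 falls within F#7.

F#7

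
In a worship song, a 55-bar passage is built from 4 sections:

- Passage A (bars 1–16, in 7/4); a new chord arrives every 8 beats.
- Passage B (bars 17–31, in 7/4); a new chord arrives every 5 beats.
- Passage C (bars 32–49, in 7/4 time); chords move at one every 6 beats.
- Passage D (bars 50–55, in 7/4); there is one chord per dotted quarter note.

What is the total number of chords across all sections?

84 chords

A: 16·7 = 112 beats, 112/8 = 14 chords.
B: 15·7 = 105 beats, 105/5 = 21 chords.
C: 18·7 = 126 beats, 126/6 = 21 chords.
D: 6·7 = 42 beats, 42/1.5 = 28 chords.
Total: 14 + 21 + 21 + 28 = 84.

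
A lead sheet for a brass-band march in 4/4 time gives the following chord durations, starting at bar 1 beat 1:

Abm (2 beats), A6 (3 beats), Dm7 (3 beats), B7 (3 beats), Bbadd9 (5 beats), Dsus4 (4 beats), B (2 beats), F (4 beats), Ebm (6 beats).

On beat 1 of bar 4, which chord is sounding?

Bbadd9

Beat 1 of bar 4 is beat (4−1)×4 + 1 = 13 overall.
Running totals: Abm ends at 2, A6 ends at 5, Dm7 ends at 8, B7 ends at 11, Bbadd9 ends at 16.
Beat 13 falls within Bbadd9.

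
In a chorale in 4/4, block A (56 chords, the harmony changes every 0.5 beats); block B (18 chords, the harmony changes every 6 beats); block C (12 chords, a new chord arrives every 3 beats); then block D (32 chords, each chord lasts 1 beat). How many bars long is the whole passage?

51 bars

A: 56 × 0.5 = 28 beats = 7 bars.
B: 18 × 6 = 108 beats = 27 bars.
C: 12 × 3 = 36 beats = 9 bars.
D: 32 × 1 = 32 beats = 8 bars.
Total: 7 + 27 + 9 + 8 = 51 bars.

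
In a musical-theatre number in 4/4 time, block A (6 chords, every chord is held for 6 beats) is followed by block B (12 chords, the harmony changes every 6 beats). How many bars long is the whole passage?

27 bars

A: 6 × 6 = 36 beats = 9 bars.
B: 12 × 6 = 72 beats = 18 bars.
Total: 9 + 18 = 27 bars.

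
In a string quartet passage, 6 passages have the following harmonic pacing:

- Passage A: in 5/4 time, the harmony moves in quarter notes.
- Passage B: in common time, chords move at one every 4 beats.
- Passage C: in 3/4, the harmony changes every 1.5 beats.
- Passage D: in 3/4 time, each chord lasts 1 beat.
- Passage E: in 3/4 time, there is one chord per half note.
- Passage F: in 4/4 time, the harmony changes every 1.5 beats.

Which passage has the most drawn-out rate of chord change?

Passage B

A: each chord is 1 beat in 5/4, so 5 per bar.
B: each chord is 4 beats in 4/4, so 1 per bar.
C: each chord is 1.5 beats in 3/4, so 2 per bar.
D: each chord is 1 beat in 3/4, so 3 per bar.
E: each chord is 2 beats in 3/4, so 1.5 per bar.
F: each chord is 1.5 beats in 4/4, so 8/3 per bar.
Slowest is B at 1 chords/bar.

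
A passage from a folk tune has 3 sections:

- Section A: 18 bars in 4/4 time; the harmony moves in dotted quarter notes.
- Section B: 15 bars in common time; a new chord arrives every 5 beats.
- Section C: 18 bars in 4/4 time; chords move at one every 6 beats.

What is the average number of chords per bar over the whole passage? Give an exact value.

24/17 chords per bar

A: 18 bars of 4 beats is 72 beats; at 1.5 beats each that's 48 chords.
B: 15 bars of 4 beats is 60 beats; at 5 beats each that's 12 chords.
C: 18 bars of 4 beats is 72 beats; at 6 beats each that's 12 chords.
Overall: 72 chords over 51 bars → 72/51 = 24/17 chords per bar.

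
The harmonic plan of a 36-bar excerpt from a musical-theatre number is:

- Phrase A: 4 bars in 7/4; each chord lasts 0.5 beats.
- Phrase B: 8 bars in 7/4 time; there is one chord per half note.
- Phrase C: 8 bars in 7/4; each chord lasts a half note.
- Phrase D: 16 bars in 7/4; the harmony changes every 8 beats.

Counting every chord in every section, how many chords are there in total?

126 chords

A: 4 bars × 7 beats = 28 beats; 0.5 beats/chord → 56 chords.
B: 8 bars × 7 beats = 56 beats; 2 beats/chord → 28 chords.
C: 8 bars × 7 beats = 56 beats; 2 beats/chord → 28 chords.
D: 16 bars × 7 beats = 112 beats; 8 beats/chord → 14 chords.
Total: 56 + 28 + 28 + 14 = 126.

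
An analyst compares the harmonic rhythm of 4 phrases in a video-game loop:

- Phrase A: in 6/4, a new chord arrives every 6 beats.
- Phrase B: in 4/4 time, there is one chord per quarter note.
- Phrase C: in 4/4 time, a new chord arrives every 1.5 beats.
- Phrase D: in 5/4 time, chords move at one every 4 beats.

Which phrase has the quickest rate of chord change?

Phrase B

A: each chord is 6 beats in 6/4, so 1 per bar.
B: each chord is 1 beat in 4/4, so 4 per bar.
C: each chord is 1.5 beats in 4/4, so 8/3 per bar.
D: each chord is 4 beats in 5/4, so 1.25 per bar.
Fastest is B at 4 chords/bar.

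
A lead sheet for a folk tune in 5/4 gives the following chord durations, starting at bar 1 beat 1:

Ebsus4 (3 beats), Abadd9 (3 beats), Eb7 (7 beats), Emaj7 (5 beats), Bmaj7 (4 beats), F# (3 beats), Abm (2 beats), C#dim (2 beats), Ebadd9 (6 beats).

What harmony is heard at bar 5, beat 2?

Beat 2 of bar 5 is beat (5−1)×5 + 2 = 22 overall.
Running totals: Ebsus4 ends at 3, Abadd9 ends at 6, Eb7 ends at 13, Emaj7 ends at 18, Bmaj7 ends at 22.
Beat 22 falls within Bmaj7.

Bmaj7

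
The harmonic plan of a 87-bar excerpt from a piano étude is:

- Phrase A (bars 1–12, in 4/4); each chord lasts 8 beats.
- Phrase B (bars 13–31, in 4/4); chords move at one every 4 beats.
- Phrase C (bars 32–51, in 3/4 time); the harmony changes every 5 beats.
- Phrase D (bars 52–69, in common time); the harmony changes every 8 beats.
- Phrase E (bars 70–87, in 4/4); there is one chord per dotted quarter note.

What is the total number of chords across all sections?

94 chords

A has 48 beats and chords last 8 each, so 6 chords.
B has 76 beats and chords last 4 each, so 19 chords.
C has 60 beats and chords last 5 each, so 12 chords.
D has 72 beats and chords last 8 each, so 9 chords.
E has 72 beats and chords last 1.5 each, so 48 chords.
Total: 6 + 19 + 12 + 9 + 48 = 94.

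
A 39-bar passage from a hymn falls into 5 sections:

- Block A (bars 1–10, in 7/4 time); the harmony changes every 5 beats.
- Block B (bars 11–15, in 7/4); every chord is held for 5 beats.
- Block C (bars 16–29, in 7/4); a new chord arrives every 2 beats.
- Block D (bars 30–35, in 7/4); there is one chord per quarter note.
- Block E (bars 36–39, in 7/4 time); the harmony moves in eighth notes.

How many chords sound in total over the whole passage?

168 chords

A: 10·7 = 70 beats, 70/5 = 14 chords.
B: 5·7 = 35 beats, 35/5 = 7 chords.
C: 14·7 = 98 beats, 98/2 = 49 chords.
D: 6·7 = 42 beats, 42/1 = 42 chords.
E: 4·7 = 28 beats, 28/0.5 = 56 chords.
Total: 14 + 7 + 49 + 42 + 56 = 168.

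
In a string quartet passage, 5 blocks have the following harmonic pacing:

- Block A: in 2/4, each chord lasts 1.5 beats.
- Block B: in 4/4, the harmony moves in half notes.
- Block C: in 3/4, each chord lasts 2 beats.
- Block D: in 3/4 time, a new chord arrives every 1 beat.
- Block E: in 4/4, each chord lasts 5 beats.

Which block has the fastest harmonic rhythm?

A: 2/1.5 = 4/3 chords/bar.
B: 4/2 = 2 chords/bar.
C: 3/2 = 1.5 chords/bar.
D: 3/1 = 3 chords/bar.
E: 4/5 = 0.8 chords/bar.
Fastest is D at 3 chords/bar.

Block D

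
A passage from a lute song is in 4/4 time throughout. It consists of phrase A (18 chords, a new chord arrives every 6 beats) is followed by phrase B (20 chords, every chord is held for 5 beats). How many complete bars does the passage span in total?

52 bars

A: 18 × 6 = 108 beats = 27 bars.
B: 20 × 5 = 100 beats = 25 bars.
Total: 27 + 25 = 52 bars.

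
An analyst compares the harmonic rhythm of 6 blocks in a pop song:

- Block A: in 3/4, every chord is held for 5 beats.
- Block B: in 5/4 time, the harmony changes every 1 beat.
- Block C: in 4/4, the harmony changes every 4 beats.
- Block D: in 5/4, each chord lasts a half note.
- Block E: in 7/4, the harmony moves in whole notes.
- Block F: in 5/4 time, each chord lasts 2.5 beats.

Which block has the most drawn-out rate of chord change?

Block A

A: 3/5 = 0.6 chords/bar.
B: 5/1 = 5 chords/bar.
C: 4/4 = 1 chord/bar.
D: 5/2 = 2.5 chords/bar.
E: 7/4 = 1.75 chords/bar.
F: 5/2.5 = 2 chords/bar.
Slowest is A at 0.6 chords/bar.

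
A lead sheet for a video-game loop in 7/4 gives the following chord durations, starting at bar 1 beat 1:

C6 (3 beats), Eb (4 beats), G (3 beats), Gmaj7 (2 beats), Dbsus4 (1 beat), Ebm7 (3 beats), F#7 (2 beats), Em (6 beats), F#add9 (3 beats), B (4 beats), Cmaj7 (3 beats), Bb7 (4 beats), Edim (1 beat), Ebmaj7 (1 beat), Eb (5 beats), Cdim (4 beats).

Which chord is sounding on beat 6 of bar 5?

Cmaj7

Beat 6 of bar 5 is beat (5−1)×7 + 6 = 34 overall.
Running totals: C6 ends at 3, Eb ends at 7, G ends at 10, Gmaj7 ends at 12, Dbsus4 ends at 13, Ebm7 ends at 16, F#7 ends at 18, Em ends at 24, F#add9 ends at 27, B ends at 31, Cmaj7 ends at 34.
Beat 34 falls within Cmaj7.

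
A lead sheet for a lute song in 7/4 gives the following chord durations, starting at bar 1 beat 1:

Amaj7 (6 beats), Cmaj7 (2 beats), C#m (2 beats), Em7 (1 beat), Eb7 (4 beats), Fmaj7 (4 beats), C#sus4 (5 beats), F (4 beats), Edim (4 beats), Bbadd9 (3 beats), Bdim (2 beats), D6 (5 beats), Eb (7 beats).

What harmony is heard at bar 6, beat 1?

Beat 1 of bar 6 is beat (6−1)×7 + 1 = 36 overall.
Running totals: Amaj7 ends at 6, Cmaj7 ends at 8, C#m ends at 10, Em7 ends at 11, Eb7 ends at 15, Fmaj7 ends at 19, C#sus4 ends at 24, F ends at 28, Edim ends at 32, Bbadd9 ends at 35, Bdim ends at 37.
Beat 36 falls within Bdim.

Bdim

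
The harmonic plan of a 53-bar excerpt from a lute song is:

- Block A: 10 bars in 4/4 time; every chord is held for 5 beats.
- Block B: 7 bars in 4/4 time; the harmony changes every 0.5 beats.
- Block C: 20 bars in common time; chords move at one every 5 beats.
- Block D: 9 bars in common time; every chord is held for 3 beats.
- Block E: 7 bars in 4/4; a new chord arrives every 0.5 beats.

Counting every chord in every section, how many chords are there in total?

148 chords

A has 40 beats and chords last 5 each, so 8 chords.
B has 28 beats and chords last 0.5 each, so 56 chords.
C has 80 beats and chords last 5 each, so 16 chords.
D has 36 beats and chords last 3 each, so 12 chords.
E has 28 beats and chords last 0.5 each, so 56 chords.
Total: 8 + 56 + 16 + 12 + 56 = 148.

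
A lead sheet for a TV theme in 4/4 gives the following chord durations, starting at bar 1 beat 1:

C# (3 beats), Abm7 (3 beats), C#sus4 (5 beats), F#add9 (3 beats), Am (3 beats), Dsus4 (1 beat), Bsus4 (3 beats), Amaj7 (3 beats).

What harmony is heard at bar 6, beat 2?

Amaj7

Beat 2 of bar 6 is beat (6−1)×4 + 2 = 22 overall.
Running totals: C# ends at 3, Abm7 ends at 6, C#sus4 ends at 11, F#add9 ends at 14, Am ends at 17, Dsus4 ends at 18, Bsus4 ends at 21, Amaj7 ends at 24.
Beat 22 falls within Amaj7.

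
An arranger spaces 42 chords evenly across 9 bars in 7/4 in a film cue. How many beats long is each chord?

1.5 beats

9 bars × 7 beats/bar = 63 beats total.
63 beats ÷ 42 chords = 1.5 beats per chord.
(That is a dotted quarter note.)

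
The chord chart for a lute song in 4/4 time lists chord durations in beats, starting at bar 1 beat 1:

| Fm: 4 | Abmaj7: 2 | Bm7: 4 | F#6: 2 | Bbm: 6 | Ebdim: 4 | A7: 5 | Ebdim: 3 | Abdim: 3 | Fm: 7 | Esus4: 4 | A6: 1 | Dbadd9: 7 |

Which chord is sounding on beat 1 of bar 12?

Beat 1 of bar 12 is beat (12−1)×4 + 1 = 45 overall.
Running totals: Fm ends at 4, Abmaj7 ends at 6, Bm7 ends at 10, F#6 ends at 12, Bbm ends at 18, Ebdim ends at 22, A7 ends at 27, Ebdim ends at 30, Abdim ends at 33, Fm ends at 40, Esus4 ends at 44, A6 ends at 45.
Beat 45 falls within A6.

A6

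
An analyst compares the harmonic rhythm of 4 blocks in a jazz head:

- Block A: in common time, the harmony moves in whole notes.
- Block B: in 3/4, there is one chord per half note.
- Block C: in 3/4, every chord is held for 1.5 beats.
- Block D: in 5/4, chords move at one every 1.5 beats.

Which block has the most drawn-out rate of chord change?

A: 4/4 = 1 chord/bar.
B: 3/2 = 1.5 chords/bar.
C: 3/1.5 = 2 chords/bar.
D: 5/1.5 = 10/3 chords/bar.
Slowest is A at 1 chords/bar.

Block A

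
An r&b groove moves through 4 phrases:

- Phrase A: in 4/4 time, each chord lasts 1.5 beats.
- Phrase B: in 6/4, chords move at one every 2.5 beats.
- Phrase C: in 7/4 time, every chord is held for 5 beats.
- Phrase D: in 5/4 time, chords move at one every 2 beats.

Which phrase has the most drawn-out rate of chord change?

Phrase C

A: 4/1.5 = 8/3 chords/bar.
B: 6/2.5 = 2.4 chords/bar.
C: 7/5 = 1.4 chords/bar.
D: 5/2 = 2.5 chords/bar.
Slowest is C at 1.4 chords/bar.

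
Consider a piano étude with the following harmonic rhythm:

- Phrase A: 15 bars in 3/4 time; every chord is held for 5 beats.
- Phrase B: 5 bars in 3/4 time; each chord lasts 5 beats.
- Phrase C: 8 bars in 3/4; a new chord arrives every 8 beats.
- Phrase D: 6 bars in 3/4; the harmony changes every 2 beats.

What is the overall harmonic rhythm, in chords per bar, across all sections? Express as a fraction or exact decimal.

A: 15 × 3 = 45 beats ÷ 5 = 9 chords.
B: 5 × 3 = 15 beats ÷ 5 = 3 chords.
C: 8 × 3 = 24 beats ÷ 8 = 3 chords.
D: 6 × 3 = 18 beats ÷ 2 = 9 chords.
Overall: 24 chords over 34 bars → 24/34 = 12/17 chords per bar.

12/17 chords per bar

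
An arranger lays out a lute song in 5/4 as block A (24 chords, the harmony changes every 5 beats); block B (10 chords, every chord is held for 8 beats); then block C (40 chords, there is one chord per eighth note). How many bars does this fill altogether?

44 bars

A: 24 × 5 = 120 beats = 24 bars.
B: 10 × 8 = 80 beats = 16 bars.
C: 40 × 0.5 = 20 beats = 4 bars.
Total: 24 + 16 + 4 = 44 bars.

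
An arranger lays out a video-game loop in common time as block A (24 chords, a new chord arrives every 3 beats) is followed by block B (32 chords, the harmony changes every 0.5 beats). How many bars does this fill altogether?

A: 24 × 3 = 72 beats = 18 bars.
B: 32 × 0.5 = 16 beats = 4 bars.
Total: 18 + 4 = 22 bars.

22 bars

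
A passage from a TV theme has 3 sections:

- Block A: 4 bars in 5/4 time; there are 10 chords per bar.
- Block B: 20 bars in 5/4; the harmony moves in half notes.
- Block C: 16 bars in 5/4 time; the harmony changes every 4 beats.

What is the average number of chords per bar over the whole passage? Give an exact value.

A: 4 bars of 5 beats is 20 beats; at 0.5 beats each that's 40 chords.
B: 20 bars of 5 beats is 100 beats; at 2 beats each that's 50 chords.
C: 16 bars of 5 beats is 80 beats; at 4 beats each that's 20 chords.
Overall: 110 chords over 40 bars → 110/40 = 2.75 chords per bar.

2.75 chords per bar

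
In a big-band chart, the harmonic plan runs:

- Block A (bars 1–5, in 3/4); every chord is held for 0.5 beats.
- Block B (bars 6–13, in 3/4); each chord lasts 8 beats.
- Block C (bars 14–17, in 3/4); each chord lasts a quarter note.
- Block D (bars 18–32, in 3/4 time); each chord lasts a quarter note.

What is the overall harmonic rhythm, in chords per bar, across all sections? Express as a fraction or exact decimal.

45/16 chords per bar

A: 5 bars of 3 beats is 15 beats; at 0.5 beats each that's 30 chords.
B: 8 bars of 3 beats is 24 beats; at 8 beats each that's 3 chords.
C: 4 bars of 3 beats is 12 beats; at 1 beat each that's 12 chords.
D: 15 bars of 3 beats is 45 beats; at 1 beat each that's 45 chords.
Overall: 90 chords over 32 bars → 90/32 = 45/16 chords per bar.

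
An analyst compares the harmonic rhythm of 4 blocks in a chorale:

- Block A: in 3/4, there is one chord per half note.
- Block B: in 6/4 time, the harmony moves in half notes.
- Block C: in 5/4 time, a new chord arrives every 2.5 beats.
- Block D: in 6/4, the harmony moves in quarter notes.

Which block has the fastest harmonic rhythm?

Block D

A: each chord is 2 beats in 3/4, so 1.5 per bar.
B: each chord is 2 beats in 6/4, so 3 per bar.
C: each chord is 2.5 beats in 5/4, so 2 per bar.
D: each chord is 1 beat in 6/4, so 6 per bar.
Fastest is D at 6 chords/bar.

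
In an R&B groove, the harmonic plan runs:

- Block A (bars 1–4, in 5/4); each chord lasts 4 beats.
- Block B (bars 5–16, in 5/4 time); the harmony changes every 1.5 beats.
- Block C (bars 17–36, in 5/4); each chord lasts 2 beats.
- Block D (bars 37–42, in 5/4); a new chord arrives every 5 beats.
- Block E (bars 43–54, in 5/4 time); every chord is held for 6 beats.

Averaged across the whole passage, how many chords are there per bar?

A: 4 bars of 5 beats is 20 beats; at 4 beats each that's 5 chords.
B: 12 bars of 5 beats is 60 beats; at 1.5 beats each that's 40 chords.
C: 20 bars of 5 beats is 100 beats; at 2 beats each that's 50 chords.
D: 6 bars of 5 beats is 30 beats; at 5 beats each that's 6 chords.
E: 12 bars of 5 beats is 60 beats; at 6 beats each that's 10 chords.
Overall: 111 chords over 54 bars → 111/54 = 37/18 chords per bar.

37/18 chords per bar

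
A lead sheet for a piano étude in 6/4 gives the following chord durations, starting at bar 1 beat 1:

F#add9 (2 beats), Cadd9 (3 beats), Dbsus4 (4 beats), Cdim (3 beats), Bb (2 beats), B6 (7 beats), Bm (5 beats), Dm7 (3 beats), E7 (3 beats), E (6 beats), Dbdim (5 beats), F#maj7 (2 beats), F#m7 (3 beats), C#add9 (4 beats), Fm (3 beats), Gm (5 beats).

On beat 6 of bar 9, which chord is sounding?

Beat 6 of bar 9 is beat (9−1)×6 + 6 = 54 overall.
Running totals: F#add9 ends at 2, Cadd9 ends at 5, Dbsus4 ends at 9, Cdim ends at 12, Bb ends at 14, B6 ends at 21, Bm ends at 26, Dm7 ends at 29, E7 ends at 32, E ends at 38, Dbdim ends at 43, F#maj7 ends at 45, F#m7 ends at 48, C#add9 ends at 52, Fm ends at 55.
Beat 54 falls within Fm.

Fm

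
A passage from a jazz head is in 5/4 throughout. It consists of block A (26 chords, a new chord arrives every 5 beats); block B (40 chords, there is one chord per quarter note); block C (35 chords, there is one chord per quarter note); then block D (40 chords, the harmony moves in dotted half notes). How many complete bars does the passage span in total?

A: 26 × 5 = 130 beats = 26 bars.
B: 40 × 1 = 40 beats = 8 bars.
C: 35 × 1 = 35 beats = 7 bars.
D: 40 × 3 = 120 beats = 24 bars.
Total: 26 + 8 + 7 + 24 = 65 bars.

65 bars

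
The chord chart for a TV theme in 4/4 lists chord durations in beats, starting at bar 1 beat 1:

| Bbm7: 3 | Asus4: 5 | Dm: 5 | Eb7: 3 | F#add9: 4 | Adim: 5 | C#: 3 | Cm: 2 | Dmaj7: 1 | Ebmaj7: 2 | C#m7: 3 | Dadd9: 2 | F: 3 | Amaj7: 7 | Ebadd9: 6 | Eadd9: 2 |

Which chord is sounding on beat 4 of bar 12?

Beat 4 of bar 12 is beat (12−1)×4 + 4 = 48 overall.
Running totals: Bbm7 ends at 3, Asus4 ends at 8, Dm ends at 13, Eb7 ends at 16, F#add9 ends at 20, Adim ends at 25, C# ends at 28, Cm ends at 30, Dmaj7 ends at 31, Ebmaj7 ends at 33, C#m7 ends at 36, Dadd9 ends at 38, F ends at 41, Amaj7 ends at 48.
Beat 48 falls within Amaj7.

Amaj7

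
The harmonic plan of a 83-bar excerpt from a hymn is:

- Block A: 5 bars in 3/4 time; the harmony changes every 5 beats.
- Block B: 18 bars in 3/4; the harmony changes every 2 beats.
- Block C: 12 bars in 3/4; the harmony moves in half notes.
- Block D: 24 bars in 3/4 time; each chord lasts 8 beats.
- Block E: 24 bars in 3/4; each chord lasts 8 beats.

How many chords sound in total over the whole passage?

66 chords

A: 5 bars × 3 beats = 15 beats; 5 beats/chord → 3 chords.
B: 18 bars × 3 beats = 54 beats; 2 beats/chord → 27 chords.
C: 12 bars × 3 beats = 36 beats; 2 beats/chord → 18 chords.
D: 24 bars × 3 beats = 72 beats; 8 beats/chord → 9 chords.
E: 24 bars × 3 beats = 72 beats; 8 beats/chord → 9 chords.
Total: 3 + 27 + 18 + 9 + 9 = 66.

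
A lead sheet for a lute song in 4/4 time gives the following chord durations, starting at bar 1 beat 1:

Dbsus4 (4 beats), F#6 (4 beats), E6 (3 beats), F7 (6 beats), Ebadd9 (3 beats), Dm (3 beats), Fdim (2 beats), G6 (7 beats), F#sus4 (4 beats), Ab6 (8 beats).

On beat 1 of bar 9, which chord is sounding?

Beat 1 of bar 9 is beat (9−1)×4 + 1 = 33 overall.
Running totals: Dbsus4 ends at 4, F#6 ends at 8, E6 ends at 11, F7 ends at 17, Ebadd9 ends at 20, Dm ends at 23, Fdim ends at 25, G6 ends at 32, F#sus4 ends at 36.
Beat 33 falls within F#sus4.

F#sus4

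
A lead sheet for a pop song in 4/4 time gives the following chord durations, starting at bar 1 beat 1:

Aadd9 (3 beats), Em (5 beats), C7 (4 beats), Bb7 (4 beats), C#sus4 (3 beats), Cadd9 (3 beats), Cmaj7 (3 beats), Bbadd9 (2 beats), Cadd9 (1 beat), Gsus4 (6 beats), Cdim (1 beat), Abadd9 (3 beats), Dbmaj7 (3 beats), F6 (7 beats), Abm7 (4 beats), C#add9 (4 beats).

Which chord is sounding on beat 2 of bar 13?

Beat 2 of bar 13 is beat (13−1)×4 + 2 = 50 overall.
Running totals: Aadd9 ends at 3, Em ends at 8, C7 ends at 12, Bb7 ends at 16, C#sus4 ends at 19, Cadd9 ends at 22, Cmaj7 ends at 25, Bbadd9 ends at 27, Cadd9 ends at 28, Gsus4 ends at 34, Cdim ends at 35, Abadd9 ends at 38, Dbmaj7 ends at 41, F6 ends at 48, Abm7 ends at 52.
Beat 50 falls within Abm7.

Abm7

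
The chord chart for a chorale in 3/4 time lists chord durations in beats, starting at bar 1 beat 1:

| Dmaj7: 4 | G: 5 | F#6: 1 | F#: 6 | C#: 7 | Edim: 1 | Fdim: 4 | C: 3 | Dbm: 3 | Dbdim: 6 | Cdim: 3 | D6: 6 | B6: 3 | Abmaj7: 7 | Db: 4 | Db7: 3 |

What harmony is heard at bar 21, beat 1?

Db

Beat 1 of bar 21 is beat (21−1)×3 + 1 = 61 overall.
Running totals: Dmaj7 ends at 4, G ends at 9, F#6 ends at 10, F# ends at 16, C# ends at 23, Edim ends at 24, Fdim ends at 28, C ends at 31, Dbm ends at 34, Dbdim ends at 40, Cdim ends at 43, D6 ends at 49, B6 ends at 52, Abmaj7 ends at 59, Db ends at 63.
Beat 61 falls within Db.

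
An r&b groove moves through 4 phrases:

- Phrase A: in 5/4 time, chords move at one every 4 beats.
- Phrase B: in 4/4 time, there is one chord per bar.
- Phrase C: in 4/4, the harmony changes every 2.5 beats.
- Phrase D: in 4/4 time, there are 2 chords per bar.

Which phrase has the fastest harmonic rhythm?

A: 5/4 = 1.25 chords/bar.
B: 4/4 = 1 chord/bar.
C: 4/2.5 = 1.6 chords/bar.
D: 4/2 = 2 chords/bar.
Fastest is D at 2 chords/bar.

Phrase D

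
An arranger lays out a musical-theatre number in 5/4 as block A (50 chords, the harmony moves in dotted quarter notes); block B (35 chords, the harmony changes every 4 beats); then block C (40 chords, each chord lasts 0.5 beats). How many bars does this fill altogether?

A: 50 × 1.5 = 75 beats = 15 bars.
B: 35 × 4 = 140 beats = 28 bars.
C: 40 × 0.5 = 20 beats = 4 bars.
Total: 15 + 28 + 4 = 47 bars.

47 bars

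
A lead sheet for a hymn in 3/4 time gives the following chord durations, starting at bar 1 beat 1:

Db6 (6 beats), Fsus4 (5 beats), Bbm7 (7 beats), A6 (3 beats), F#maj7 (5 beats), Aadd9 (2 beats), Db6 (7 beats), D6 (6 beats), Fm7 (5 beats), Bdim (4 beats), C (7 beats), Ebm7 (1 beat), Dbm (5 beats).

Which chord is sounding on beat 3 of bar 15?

Fm7

Beat 3 of bar 15 is beat (15−1)×3 + 3 = 45 overall.
Running totals: Db6 ends at 6, Fsus4 ends at 11, Bbm7 ends at 18, A6 ends at 21, F#maj7 ends at 26, Aadd9 ends at 28, Db6 ends at 35, D6 ends at 41, Fm7 ends at 46.
Beat 45 falls within Fm7.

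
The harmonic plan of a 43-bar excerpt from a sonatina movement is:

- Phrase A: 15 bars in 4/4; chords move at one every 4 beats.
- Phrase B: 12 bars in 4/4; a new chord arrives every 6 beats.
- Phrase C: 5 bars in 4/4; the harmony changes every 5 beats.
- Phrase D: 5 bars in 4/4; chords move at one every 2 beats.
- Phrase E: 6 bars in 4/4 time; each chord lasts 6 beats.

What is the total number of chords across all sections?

41 chords

A: 15 bars × 4 beats = 60 beats; 4 beats/chord → 15 chords.
B: 12 bars × 4 beats = 48 beats; 6 beats/chord → 8 chords.
C: 5 bars × 4 beats = 20 beats; 5 beats/chord → 4 chords.
D: 5 bars × 4 beats = 20 beats; 2 beats/chord → 10 chords.
E: 6 bars × 4 beats = 24 beats; 6 beats/chord → 4 chords.
Total: 15 + 8 + 4 + 10 + 4 = 41.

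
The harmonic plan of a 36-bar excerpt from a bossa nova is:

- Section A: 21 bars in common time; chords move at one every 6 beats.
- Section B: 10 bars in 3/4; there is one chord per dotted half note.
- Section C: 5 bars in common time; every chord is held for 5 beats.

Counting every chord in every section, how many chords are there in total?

A has 84 beats and chords last 6 each, so 14 chords.
B has 30 beats and chords last 3 each, so 10 chords.
C has 20 beats and chords last 5 each, so 4 chords.
Total: 14 + 10 + 4 = 28.

28 chords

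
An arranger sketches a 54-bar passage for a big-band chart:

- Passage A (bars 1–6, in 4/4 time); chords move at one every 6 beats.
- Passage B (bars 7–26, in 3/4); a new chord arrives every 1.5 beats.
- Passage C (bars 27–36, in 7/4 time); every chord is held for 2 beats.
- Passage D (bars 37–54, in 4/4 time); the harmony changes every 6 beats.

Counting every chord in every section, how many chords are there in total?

A: 6·4 = 24 beats, 24/6 = 4 chords.
B: 20·3 = 60 beats, 60/1.5 = 40 chords.
C: 10·7 = 70 beats, 70/2 = 35 chords.
D: 18·4 = 72 beats, 72/6 = 12 chords.
Total: 4 + 40 + 35 + 12 = 91.

91 chords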